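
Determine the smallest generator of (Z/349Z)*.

2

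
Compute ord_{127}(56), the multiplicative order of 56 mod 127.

ord(56) | φ(127) = 127 − 1 = 126 = 2 · 3^2 · 7.
Divisors of 126: 1, 2, 3, 6, 7, 9, 14, 18, 21, 42, 63, 126.
Check 56^d mod 127 for each divisor in increasing order:
56^1 ≡ 56 (mod 127)
56^2 ≡ 88 (mod 127)
56^3 ≡ 102 (mod 127)
56^6 ≡ 117 (mod 127)
56^7 ≡ 75 (mod 127)
56^9 ≡ 123 (mod 127)
56^14 ≡ 37 (mod 127)
56^18 ≡ 16 (mod 127)
56^21 ≡ 108 (mod 127)
56^42 ≡ 107 (mod 127)
56^63 ≡ 126 (mod 127)
56^126 ≡ 1 (mod 127) ✓
So ord_127(56) = 126.

126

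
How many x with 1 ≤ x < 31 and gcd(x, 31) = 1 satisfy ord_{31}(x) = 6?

2

φ(31) = 31 − 1 = 30 = 2 · 3 · 5.
In a cyclic group of order 30, there are φ(d) elements of order d for each divisor d of 30, and zero for non-divisors.
6 = 2 · 3 divides 30, and φ(6) = 2.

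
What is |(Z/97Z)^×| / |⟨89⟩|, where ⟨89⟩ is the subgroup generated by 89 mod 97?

The order of 89 must divide φ(97) = 97 − 1 = 96 = 2^5 · 3.
Divisors of 96: 1, 2, 3, 4, 6, 8, 12, 16, 24, 32, 48, 96.
Compute 89^d (mod 97) for the divisors d until we hit 1:
89^1 ≡ 89 (mod 97)
89^2 ≡ 64 (mod 97)
89^3 ≡ 70 (mod 97)
89^4 ≡ 22 (mod 97)
89^6 ≡ 50 (mod 97)
89^8 ≡ 96 (mod 97)
89^12 ≡ 75 (mod 97)
89^16 ≡ 1 (mod 97) ✓
So ord_97(89) = 16, hence |⟨89⟩| = 16.
[(Z/97Z)^× : ⟨89⟩] = 96/16 = 6.

6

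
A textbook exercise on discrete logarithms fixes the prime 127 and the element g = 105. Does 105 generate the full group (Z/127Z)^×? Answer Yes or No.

φ(127) = 127 − 1 = 126 = 2 · 3^2 · 7.
Test 105^(126/q) mod 127 for each prime factor q of 126:
105^63 ≡ 126 (mod 127)  [q = 2: ≢ 1 ✓]
105^42 ≡ 19 (mod 127)  [q = 3: ≢ 1 ✓]
105^18 ≡ 1 (mod 127)  [q = 7: ≡ 1 ✗]
Since 105^18 ≡ 1, the order of 105 divides 18 < 126, so 105 is not a primitive root.

No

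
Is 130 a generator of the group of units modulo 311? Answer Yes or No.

No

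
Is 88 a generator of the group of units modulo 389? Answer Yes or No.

Yes

φ(389) = 389 − 1 = 388 = 2^2 · 97.
88 is a primitive root mod 389 iff 88^(φ(389)/q) ≢ 1 for every prime q | φ(389), i.e. q ∈ {2, 97}.
88^194 ≡ 388 (mod 389)  [q = 2: ≢ 1 ✓]
88^4 ≡ 129 (mod 389)  [q = 97: ≢ 1 ✓]
All checks pass, so 88 has order 388 and is a primitive root modulo 389.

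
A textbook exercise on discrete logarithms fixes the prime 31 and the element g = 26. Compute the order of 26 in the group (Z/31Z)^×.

6

By Lagrange's theorem, ord_31(26) divides φ(31) = 31 − 1 = 30 = 2 · 3 · 5.
Divisors of 30: 1, 2, 3, 5, 6, 10, 15, 30.
Compute 26^d (mod 31) for the divisors d until we hit 1:
26^1 ≡ 26
26^2 ≡ 25
26^3 ≡ 30
26^5 ≡ 6
26^6 ≡ 1
Therefore the multiplicative order of 26 modulo 31 is 6.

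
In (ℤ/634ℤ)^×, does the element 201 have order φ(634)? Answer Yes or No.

φ(634) = φ(2)·φ(317) = 1·316 = 316 = 2^2 · 79.
An element g generates (Z/634Z)^× iff g^(316/q) ≢ 1 (mod 634) for each prime q ∈ {2, 79}.
201^158 ≡ 633 (mod 634)  [q = 2: ≢ 1 ✓]
201^4 ≡ 193 (mod 634)  [q = 79: ≢ 1 ✓]
All checks pass, so 201 has order 316 and is a primitive root modulo 634.

Yes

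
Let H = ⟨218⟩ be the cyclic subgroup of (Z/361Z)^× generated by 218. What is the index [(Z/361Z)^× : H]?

2

By Lagrange's theorem, ord_361(218) divides φ(361) = φ(19^2) = 19·(19−1) = 342 = 2 · 3^2 · 19.
Divisors of 342: 1, 2, 3, 6, 9, 18, 19, 38, 57, 114, 171, 342.
Compute 218^d (mod 361) for the divisors d until we hit 1:
218^1 ≡ 218 (mod 361)
218^2 ≡ 233 (mod 361)
218^3 ≡ 254 (mod 361)
218^6 ≡ 258 (mod 361)
218^9 ≡ 191 (mod 361)
218^18 ≡ 20 (mod 361)
218^19 ≡ 28 (mod 361)
218^38 ≡ 62 (mod 361)
218^57 ≡ 292 (mod 361)
218^114 ≡ 68 (mod 361)
218^171 ≡ 1 (mod 361) ✓
So ord_361(218) = 171, hence |⟨218⟩| = 171.
Index = |(Z/361Z)^×| / |⟨218⟩| = 342 / 171 = 2.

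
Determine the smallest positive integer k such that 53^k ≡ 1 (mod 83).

82

By Lagrange's theorem, ord_83(53) divides φ(83) = 83 − 1 = 82 = 2 · 41.
Divisors of 82: 1, 2, 41, 82.
Test each divisor d:
53^1 ≡ 53 (mod 83)
53^2 ≡ 70 (mod 83)
53^41 ≡ 82 (mod 83)
53^82 ≡ 1 (mod 83) ✓
Hence ord(53) = 82.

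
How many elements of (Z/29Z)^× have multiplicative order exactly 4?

φ(29) = 29 − 1 = 28 = 2^2 · 7.
(Z/29Z)^× is cyclic (|G| = 28); a cyclic group of order m has exactly φ(d) elements of each order d | m, and none otherwise.
4 = 2^2 divides 28, and φ(4) = 2.

2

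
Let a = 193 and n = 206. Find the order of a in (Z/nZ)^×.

ord(193) | φ(206) = φ(2)·φ(103) = 1·102 = 102 = 2 · 3 · 17.
Divisors of 102: 1, 2, 3, 6, 17, 34, 51, 102.
Compute 193^d (mod 206) for the divisors d until we hit 1:
193^1 ≡ 193 (mod 206)
193^2 ≡ 169 (mod 206)
193^3 ≡ 69 (mod 206)
193^6 ≡ 23 (mod 206)
193^17 ≡ 205 (mod 206)
193^34 ≡ 1 (mod 206) ✓
The smallest such exponent is 34, so the order of 193 is 34.

34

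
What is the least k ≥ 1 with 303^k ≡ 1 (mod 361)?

38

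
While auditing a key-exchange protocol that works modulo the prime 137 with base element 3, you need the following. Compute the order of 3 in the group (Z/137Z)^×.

136

Since 3 ∈ (Z/137Z)^×, its order divides φ(137) = 137 − 1 = 136 = 2^3 · 17.
Divisors of 136: 1, 2, 4, 8, 17, 34, 68, 136.
Test each divisor d:
3^1 ≡ 3 (mod 137)
3^2 ≡ 9 (mod 137)
3^4 ≡ 81 (mod 137)
3^8 ≡ 122 (mod 137)
3^17 ≡ 127 (mod 137)
3^34 ≡ 100 (mod 137)
3^68 ≡ 136 (mod 137)
3^136 ≡ 1 (mod 137) ✓
The smallest such exponent is 136, so the order of 3 is 136.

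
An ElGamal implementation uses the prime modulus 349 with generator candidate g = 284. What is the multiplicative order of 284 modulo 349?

ord(284) | φ(349) = 349 − 1 = 348 = 2^2 · 3 · 29.
Divisors of 348: 1, 2, 3, 4, 6, 12, 29, 58, 87, 116, 174, 348.
Check 284^d mod 349 for each divisor in increasing order:
284^1 ≡ 284
284^2 ≡ 37
284^3 ≡ 38
284^4 ≡ 322
284^6 ≡ 48
284^12 ≡ 210
284^29 ≡ 213
284^58 ≡ 348
284^87 ≡ 136
284^116 ≡ 1
So ord_349(284) = 116.

116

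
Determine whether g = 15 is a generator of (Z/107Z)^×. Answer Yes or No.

φ(107) = 107 − 1 = 106 = 2 · 53.
It suffices to check that the order of 15 is not a proper divisor of 106: compute 15^(106/q) for q ∈ {2, 53}.
15^53 ≡ 106 (mod 107)  [q = 2: ≢ 1 ✓]
15^2 ≡ 11 (mod 107)  [q = 53: ≢ 1 ✓]
Every test exponent gives a nontrivial residue, hence 15 generates the full group.

Yes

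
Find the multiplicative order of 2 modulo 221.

24

Since 2 ∈ (Z/221Z)^×, its order divides φ(221) = φ(13·17) = (13−1)·(17−1) = 12·16 = 192 = 2^6 · 3.
Divisors of 192: 1, 2, 3, 4, 6, 8, 12, 16, 24, 32, 48, 64, 96, 192.
Check 2^d mod 221 for each divisor in increasing order:
2^1 ≡ 2 (mod 221)
2^2 ≡ 4 (mod 221)
2^3 ≡ 8 (mod 221)
2^4 ≡ 16 (mod 221)
2^6 ≡ 64 (mod 221)
2^8 ≡ 35 (mod 221)
2^12 ≡ 118 (mod 221)
2^16 ≡ 120 (mod 221)
2^24 ≡ 1 (mod 221) ✓
The smallest such exponent is 24, so the order of 2 is 24.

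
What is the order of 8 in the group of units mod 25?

20

ord(8) | φ(25) = φ(5^2) = 5·(5−1) = 20 = 2^2 · 5.
Divisors of 20: 1, 2, 4, 5, 10, 20.
Evaluate successive powers at the divisors of 20:
8^1 ≡ 8 (mod 25)
8^2 ≡ 14 (mod 25)
8^4 ≡ 21 (mod 25)
8^5 ≡ 18 (mod 25)
8^10 ≡ 24 (mod 25)
8^20 ≡ 1 (mod 25) ✓
Therefore the multiplicative order of 8 modulo 25 is 20.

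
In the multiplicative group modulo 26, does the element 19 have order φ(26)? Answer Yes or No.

Yes

φ(26) = φ(2)·φ(13) = 1·12 = 12 = 2^2 · 3.
19 is a primitive root mod 26 iff 19^(φ(26)/q) ≢ 1 for every prime q | φ(26), i.e. q ∈ {2, 3}.
19^6 ≡ 25 (mod 26)  [q = 2: ≢ 1 ✓]
19^4 ≡ 9 (mod 26)  [q = 3: ≢ 1 ✓]
All checks pass, so 19 has order 12 and is a primitive root modulo 26.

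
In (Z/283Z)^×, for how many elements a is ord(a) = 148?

0

φ(283) = 283 − 1 = 282 = 2 · 3 · 47.
Since (Z/283Z)^× is cyclic of order 282, the number of elements of order d is φ(d) when d | 282 and 0 otherwise.
Since 148 ∤ 282, the count is 0.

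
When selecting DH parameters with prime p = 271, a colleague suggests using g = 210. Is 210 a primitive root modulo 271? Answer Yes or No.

φ(271) = 271 − 1 = 270 = 2 · 3^3 · 5.
It suffices to check that the order of 210 is not a proper divisor of 270: compute 210^(270/q) for q ∈ {2, 3, 5}.
210^135 ≡ 270 (mod 271)  [q = 2: ≢ 1 ✓]
210^90 ≡ 242 (mod 271)  [q = 3: ≢ 1 ✓]
210^54 ≡ 187 (mod 271)  [q = 5: ≢ 1 ✓]
None equal 1, so ord_271(210) = 270: 210 is a primitive root.

Yes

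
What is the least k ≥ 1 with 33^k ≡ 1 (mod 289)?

34

The order of 33 must divide φ(289) = φ(17^2) = 17·(17−1) = 272 = 2^4 · 17.
Divisors of 272: 1, 2, 4, 8, 16, 17, 34, 68, 136, 272.
Check 33^d mod 289 for each divisor in increasing order:
33^1 ≡ 33 (mod 289)
33^2 ≡ 222 (mod 289)
33^4 ≡ 154 (mod 289)
33^8 ≡ 18 (mod 289)
33^16 ≡ 35 (mod 289)
33^17 ≡ 288 (mod 289)
33^34 ≡ 1 (mod 289) ✓
Hence ord(33) = 34.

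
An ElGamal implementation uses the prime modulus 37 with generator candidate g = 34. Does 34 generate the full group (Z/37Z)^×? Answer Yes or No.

No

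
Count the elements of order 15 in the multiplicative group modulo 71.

φ(71) = 71 − 1 = 70 = 2 · 5 · 7.
In a cyclic group of order 70, there are φ(d) elements of order d for each divisor d of 70, and zero for non-divisors.
Here 70 is not a multiple of 15, so there are no elements of order 15.

0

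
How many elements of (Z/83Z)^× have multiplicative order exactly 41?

40

φ(83) = 83 − 1 = 82 = 2 · 41.
Since (Z/83Z)^× is cyclic of order 82, the number of elements of order d is φ(d) when d | 82 and 0 otherwise.
41 | 82, and φ(41) = 41 − 1 = 40.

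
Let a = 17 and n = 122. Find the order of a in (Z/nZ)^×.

60

By Lagrange's theorem, ord_122(17) divides φ(122) = φ(2)·φ(61) = 1·60 = 60 = 2^2 · 3 · 5.
Divisors of 60: 1, 2, 3, 4, 5, 6, 10, 12, 15, 20, 30, 60.
Check 17^d mod 122 for each divisor in increasing order:
17^1 ≡ 17
17^2 ≡ 45
17^3 ≡ 33
17^4 ≡ 73
17^5 ≡ 21
17^6 ≡ 113
17^10 ≡ 75
17^12 ≡ 81
17^15 ≡ 111
17^20 ≡ 13
17^30 ≡ 121
17^60 ≡ 1
So ord_122(17) = 60.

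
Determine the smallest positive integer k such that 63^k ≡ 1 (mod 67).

66

ord(63) | φ(67) = 67 − 1 = 66 = 2 · 3 · 11.
Divisors of 66: 1, 2, 3, 6, 11, 22, 33, 66.
Check 63^d mod 67 for each divisor in increasing order:
63^1 ≡ 63 (mod 67)
63^2 ≡ 16 (mod 67)
63^3 ≡ 3 (mod 67)
63^6 ≡ 9 (mod 67)
63^11 ≡ 30 (mod 67)
63^22 ≡ 29 (mod 67)
63^33 ≡ 66 (mod 67)
63^66 ≡ 1 (mod 67) ✓
Therefore the multiplicative order of 63 modulo 67 is 66.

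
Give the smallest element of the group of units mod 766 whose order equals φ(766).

5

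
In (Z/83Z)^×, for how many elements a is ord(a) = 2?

1

φ(83) = 83 − 1 = 82 = 2 · 41.
(Z/83Z)^× is cyclic (|G| = 82); a cyclic group of order m has exactly φ(d) elements of each order d | m, and none otherwise.
2 | 82, and φ(2) = 2 − 1 = 1.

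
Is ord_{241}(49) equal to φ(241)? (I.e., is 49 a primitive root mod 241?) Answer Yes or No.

No

φ(241) = 241 − 1 = 240 = 2^4 · 3 · 5.
49 is a primitive root mod 241 iff 49^(φ(241)/q) ≢ 1 for every prime q | φ(241), i.e. q ∈ {2, 3, 5}.
49^120 ≡ 1 (mod 241)  [q = 2: ≡ 1 ✗]
49^80 ≡ 225 (mod 241)  [q = 3: ≢ 1 ✓]
49^48 ≡ 87 (mod 241)  [q = 5: ≢ 1 ✓]
The check at q = 2 fails, so 49 generates a proper subgroup.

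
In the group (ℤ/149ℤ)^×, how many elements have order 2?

1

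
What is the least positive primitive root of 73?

φ(73) = 73 − 1 = 72 = 2^3 · 3^2.
Test candidates g = 2, 3, … against the prime factors q ∈ {2, 3} of φ(73): g is a generator iff g^(72/q) ≢ 1 for every such q.
g = 2: 2^36 ≡ 1 — hits 1, so not a primitive root.
g = 3: 3^36 ≡ 1 — hits 1, so not a primitive root.
g = 4: 4^36 ≡ 1 — hits 1, so not a primitive root.
g = 5: 5^36 ≡ 72; 5^24 ≡ 8 — none is 1, so 5 is a primitive root.
The smallest primitive root modulo 73 is 5.

5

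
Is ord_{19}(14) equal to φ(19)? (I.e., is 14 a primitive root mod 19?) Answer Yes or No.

Yes

φ(19) = 19 − 1 = 18 = 2 · 3^2.
An element g generates (Z/19Z)^× iff g^(18/q) ≢ 1 (mod 19) for each prime q ∈ {2, 3}.
14^9 ≡ 18 (mod 19)  [q = 2: ≢ 1 ✓]
14^6 ≡ 7 (mod 19)  [q = 3: ≢ 1 ✓]
None equal 1, so ord_19(14) = 18: 14 is a primitive root.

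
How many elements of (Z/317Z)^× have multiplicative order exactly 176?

0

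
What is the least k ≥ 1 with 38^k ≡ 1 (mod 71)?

By Lagrange's theorem, ord_71(38) divides φ(71) = 71 − 1 = 70 = 2 · 5 · 7.
Divisors of 70: 1, 2, 5, 7, 10, 14, 35, 70.
Check 38^d mod 71 for each divisor in increasing order:
38^1 ≡ 38 (mod 71)
38^2 ≡ 24 (mod 71)
38^5 ≡ 20 (mod 71)
38^7 ≡ 54 (mod 71)
38^10 ≡ 45 (mod 71)
38^14 ≡ 5 (mod 71)
38^35 ≡ 1 (mod 71) ✓
Therefore the multiplicative order of 38 modulo 71 is 35.

35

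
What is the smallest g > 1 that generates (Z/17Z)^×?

3

φ(17) = 17 − 1 = 16 = 2^4.
Test candidates g = 2, 3, … against the prime factors q ∈ {2} of φ(17): g is a generator iff g^(16/q) ≢ 1 for every such q.
g = 2: 2^8 ≡ 1 — hits 1, so not a primitive root.
g = 3: 3^8 ≡ 16 — none is 1, so 3 is a primitive root.
Hence the least primitive root of 17 is 3.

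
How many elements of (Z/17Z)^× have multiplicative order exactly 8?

4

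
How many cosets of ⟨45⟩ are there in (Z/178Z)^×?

The order of 45 must divide φ(178) = φ(2)·φ(89) = 1·88 = 88 = 2^3 · 11.
Divisors of 88: 1, 2, 4, 8, 11, 22, 44, 88.
Test each divisor d:
45^1 ≡ 45
45^2 ≡ 67
45^4 ≡ 39
45^8 ≡ 97
45^11 ≡ 1
The order of 45 is 11, so the subgroup it generates has 11 elements.
Index = |(Z/178Z)^×| / |⟨45⟩| = 88 / 11 = 8.

8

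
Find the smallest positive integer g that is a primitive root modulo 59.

2

φ(59) = 59 − 1 = 58 = 2 · 29.
g is a primitive root iff g^(58/q) ≢ 1 (mod 59) for each prime q ∈ {2, 29}.
g = 2: 2^29 ≡ 58; 2^2 ≡ 4 — none is 1, so 2 is a primitive root.
Hence the least primitive root of 59 is 2.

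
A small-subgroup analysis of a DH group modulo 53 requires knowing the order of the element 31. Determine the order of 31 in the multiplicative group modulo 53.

ord(31) | φ(53) = 53 − 1 = 52 = 2^2 · 13.
Divisors of 52: 1, 2, 4, 13, 26, 52.
Check 31^d mod 53 for each divisor in increasing order:
31^1 ≡ 31 (mod 53)
31^2 ≡ 7 (mod 53)
31^4 ≡ 49 (mod 53)
31^13 ≡ 30 (mod 53)
31^26 ≡ 52 (mod 53)
31^52 ≡ 1 (mod 53) ✓
Therefore the multiplicative order of 31 modulo 53 is 52.

52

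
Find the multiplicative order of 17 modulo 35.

12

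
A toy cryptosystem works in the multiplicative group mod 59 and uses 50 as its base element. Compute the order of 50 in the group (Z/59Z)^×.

58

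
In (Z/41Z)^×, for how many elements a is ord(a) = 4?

2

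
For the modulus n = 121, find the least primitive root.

φ(121) = φ(11^2) = 11·(11−1) = 110 = 2 · 5 · 11.
g is a primitive root iff g^(110/q) ≢ 1 (mod 121) for each prime q ∈ {2, 5, 11}.
g = 2: 2^55 ≡ 120; 2^22 ≡ 81; 2^10 ≡ 56 — none is 1, so 2 is a primitive root.
The smallest primitive root modulo 121 is 2.

2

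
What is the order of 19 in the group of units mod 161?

The order of 19 must divide φ(161) = φ(7·23) = (7−1)·(23−1) = 6·22 = 132 = 2^2 · 3 · 11.
Divisors of 132: 1, 2, 3, 4, 6, 11, 12, 22, 33, 44, 66, 132.
Compute 19^d (mod 161) for the divisors d until we hit 1:
19^1 ≡ 19 (mod 161)
19^2 ≡ 39 (mod 161)
19^3 ≡ 97 (mod 161)
19^4 ≡ 72 (mod 161)
19^6 ≡ 71 (mod 161)
19^11 ≡ 45 (mod 161)
19^12 ≡ 50 (mod 161)
19^22 ≡ 93 (mod 161)
19^33 ≡ 160 (mod 161)
19^44 ≡ 116 (mod 161)
19^66 ≡ 1 (mod 161) ✓
Hence ord(19) = 66.

66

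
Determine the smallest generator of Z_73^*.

5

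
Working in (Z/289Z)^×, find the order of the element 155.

8

Since 155 ∈ (Z/289Z)^×, its order divides φ(289) = φ(17^2) = 17·(17−1) = 272 = 2^4 · 17.
Divisors of 272: 1, 2, 4, 8, 16, 17, 34, 68, 136, 272.
Compute 155^d (mod 289) for the divisors d until we hit 1:
155^1 ≡ 155 (mod 289)
155^2 ≡ 38 (mod 289)
155^4 ≡ 288 (mod 289)
155^8 ≡ 1 (mod 289) ✓
Therefore the multiplicative order of 155 modulo 289 is 8.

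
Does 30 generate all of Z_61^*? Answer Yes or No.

Yes

φ(61) = 61 − 1 = 60 = 2^2 · 3 · 5.
Test 30^(60/q) mod 61 for each prime factor q of 60:
30^30 ≡ 60 (mod 61)  [q = 2: ≢ 1 ✓]
30^20 ≡ 13 (mod 61)  [q = 3: ≢ 1 ✓]
30^12 ≡ 34 (mod 61)  [q = 5: ≢ 1 ✓]
All checks pass, so 30 has order 60 and is a primitive root modulo 61.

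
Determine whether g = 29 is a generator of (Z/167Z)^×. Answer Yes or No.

No

φ(167) = 167 − 1 = 166 = 2 · 83.
It suffices to check that the order of 29 is not a proper divisor of 166: compute 29^(166/q) for q ∈ {2, 83}.
29^83 ≡ 1 (mod 167)  [q = 2: ≡ 1 ✗]
29^2 ≡ 6 (mod 167)  [q = 83: ≢ 1 ✓]
Since 29^83 ≡ 1, the order of 29 divides 83 < 166, so 29 is not a primitive root.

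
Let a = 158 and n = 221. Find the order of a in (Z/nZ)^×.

48

ord(158) | φ(221) = φ(13·17) = (13−1)·(17−1) = 12·16 = 192 = 2^6 · 3.
Divisors of 192: 1, 2, 3, 4, 6, 8, 12, 16, 24, 32, 48, 64, 96, 192.
Check 158^d mod 221 for each divisor in increasing order:
158^1 ≡ 158
158^2 ≡ 212
158^3 ≡ 125
158^4 ≡ 81
158^6 ≡ 155
158^8 ≡ 152
158^12 ≡ 157
158^16 ≡ 120
158^24 ≡ 118
158^32 ≡ 35
158^48 ≡ 1
Hence ord(158) = 48.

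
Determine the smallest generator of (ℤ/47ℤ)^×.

5

φ(47) = 47 − 1 = 46 = 2 · 23.
g is a primitive root iff g^(46/q) ≢ 1 (mod 47) for each prime q ∈ {2, 23}.
g = 2: 2^23 ≡ 1 — hits 1, so not a primitive root.
g = 3: 3^23 ≡ 1 — hits 1, so not a primitive root.
g = 4: 4^23 ≡ 1 — hits 1, so not a primitive root.
g = 5: 5^23 ≡ 46; 5^2 ≡ 25 — none is 1, so 5 is a primitive root.
Hence the least primitive root of 47 is 5.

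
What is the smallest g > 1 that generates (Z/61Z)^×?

2

φ(61) = 61 − 1 = 60 = 2^2 · 3 · 5.
g is a primitive root iff g^(60/q) ≢ 1 (mod 61) for each prime q ∈ {2, 3, 5}.
g = 2: 2^30 ≡ 60; 2^20 ≡ 47; 2^12 ≡ 9 — none is 1, so 2 is a primitive root.
The smallest primitive root modulo 61 is 2.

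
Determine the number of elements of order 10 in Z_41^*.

φ(41) = 41 − 1 = 40 = 2^3 · 5.
Since (Z/41Z)^× is cyclic of order 40, the number of elements of order d is φ(d) when d | 40 and 0 otherwise.
10 = 2 · 5 divides 40, and φ(10) = 4.

4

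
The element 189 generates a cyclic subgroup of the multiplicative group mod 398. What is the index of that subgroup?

1

The order of 189 must divide φ(398) = φ(2)·φ(199) = 1·198 = 198 = 2 · 3^2 · 11.
Divisors of 198: 1, 2, 3, 6, 9, 11, 18, 22, 33, 66, 99, 198.
Check 189^d mod 398 for each divisor in increasing order:
189^1 ≡ 189
189^2 ≡ 299
189^3 ≡ 393
189^6 ≡ 25
189^9 ≡ 273
189^11 ≡ 37
189^18 ≡ 103
189^22 ≡ 175
189^33 ≡ 107
189^66 ≡ 305
189^99 ≡ 397
189^198 ≡ 1
Thus |⟨189⟩| = ord(189) = 198.
[(Z/398Z)^× : ⟨189⟩] = 198/198 = 1.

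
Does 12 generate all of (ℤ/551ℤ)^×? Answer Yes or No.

No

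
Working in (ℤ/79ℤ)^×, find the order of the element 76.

39

The order of 76 must divide φ(79) = 79 − 1 = 78 = 2 · 3 · 13.
Divisors of 78: 1, 2, 3, 6, 13, 26, 39, 78.
Compute 76^d (mod 79) for the divisors d until we hit 1:
76^1 ≡ 76 (mod 79)
76^2 ≡ 9 (mod 79)
76^3 ≡ 52 (mod 79)
76^6 ≡ 18 (mod 79)
76^13 ≡ 55 (mod 79)
76^26 ≡ 23 (mod 79)
76^39 ≡ 1 (mod 79) ✓
Therefore the multiplicative order of 76 modulo 79 is 39.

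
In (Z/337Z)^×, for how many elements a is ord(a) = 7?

φ(337) = 337 − 1 = 336 = 2^4 · 3 · 7.
In a cyclic group of order 336, there are φ(d) elements of order d for each divisor d of 336, and zero for non-divisors.
7 | 336, and φ(7) = 7 − 1 = 6.

6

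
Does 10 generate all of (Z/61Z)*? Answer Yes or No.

Yes

φ(61) = 61 − 1 = 60 = 2^2 · 3 · 5.
Test 10^(60/q) mod 61 for each prime factor q of 60:
10^30 ≡ 60 (mod 61)  [q = 2: ≢ 1 ✓]
10^20 ≡ 13 (mod 61)  [q = 3: ≢ 1 ✓]
10^12 ≡ 58 (mod 61)  [q = 5: ≢ 1 ✓]
All checks pass, so 10 has order 60 and is a primitive root modulo 61.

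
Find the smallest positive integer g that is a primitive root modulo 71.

φ(71) = 71 − 1 = 70 = 2 · 5 · 7.
g is a primitive root iff g^(70/q) ≢ 1 (mod 71) for each prime q ∈ {2, 5, 7}.
g = 2: 2^35 ≡ 1 — hits 1, so not a primitive root.
g = 3: 3^35 ≡ 1 — hits 1, so not a primitive root.
g = 4: 4^35 ≡ 1 — hits 1, so not a primitive root.
g = 5: 5^35 ≡ 1 — hits 1, so not a primitive root.
g = 6: 6^35 ≡ 1 — hits 1, so not a primitive root.
g = 7: 7^35 ≡ 70; 7^14 ≡ 54; 7^10 ≡ 45 — none is 1, so 7 is a primitive root.
The smallest primitive root modulo 71 is 7.

7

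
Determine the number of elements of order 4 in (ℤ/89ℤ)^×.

2

φ(89) = 89 − 1 = 88 = 2^3 · 11.
Since (Z/89Z)^× is cyclic of order 88, the number of elements of order d is φ(d) when d | 88 and 0 otherwise.
4 = 2^2 divides 88, and φ(4) = 2.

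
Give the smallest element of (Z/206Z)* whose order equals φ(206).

5

φ(206) = φ(2)·φ(103) = 1·102 = 102 = 2 · 3 · 17.
Test candidates g = 2, 3, … against the prime factors q ∈ {2, 3, 17} of φ(206): g is a generator iff g^(102/q) ≢ 1 for every such q.
g = 2: gcd(2, 206) = 2 > 1, not a unit — skip.
g = 3: 3^51 ≡ 205; 3^34 ≡ 1 — hits 1, so not a primitive root.
g = 4: gcd(4, 206) = 2 > 1, not a unit — skip.
g = 5: 5^51 ≡ 205; 5^34 ≡ 159; 5^6 ≡ 175 — none is 1, so 5 is a primitive root.
The smallest primitive root modulo 206 is 5.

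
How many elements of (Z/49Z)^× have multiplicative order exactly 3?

2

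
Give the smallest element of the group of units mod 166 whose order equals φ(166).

φ(166) = φ(2)·φ(83) = 1·82 = 82 = 2 · 41.
Test candidates g = 2, 3, … against the prime factors q ∈ {2, 41} of φ(166): g is a generator iff g^(82/q) ≢ 1 for every such q.
g = 2: gcd(2, 166) = 2 > 1, not a unit — skip.
g = 3: 3^41 ≡ 1 — hits 1, so not a primitive root.
g = 4: gcd(4, 166) = 2 > 1, not a unit — skip.
g = 5: 5^41 ≡ 165; 5^2 ≡ 25 — none is 1, so 5 is a primitive root.
The smallest primitive root modulo 166 is 5.

5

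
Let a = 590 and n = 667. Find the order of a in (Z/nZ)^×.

308

By Lagrange's theorem, ord_667(590) divides φ(667) = φ(23·29) = (23−1)·(29−1) = 22·28 = 616 = 2^3 · 7 · 11.
Divisors of 616: 1, 2, 4, 7, 8, 11, 14, 22, 28, 44, 56, 77, 88, 154, 308, 616.
Check 590^d mod 667 for each divisor in increasing order:
590^1 ≡ 590
590^2 ≡ 593
590^4 ≡ 140
590^7 ≡ 655
590^8 ≡ 257
590^11 ≡ 321
590^14 ≡ 144
590^22 ≡ 323
590^28 ≡ 59
590^44 ≡ 277
590^56 ≡ 146
590^77 ≡ 505
590^88 ≡ 24
590^154 ≡ 231
590^308 ≡ 1
Therefore the multiplicative order of 590 modulo 667 is 308.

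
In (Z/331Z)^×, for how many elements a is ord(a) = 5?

φ(331) = 331 − 1 = 330 = 2 · 3 · 5 · 11.
(Z/331Z)^× is cyclic (|G| = 330); a cyclic group of order m has exactly φ(d) elements of each order d | m, and none otherwise.
5 | 330, and φ(5) = 5 − 1 = 4.

4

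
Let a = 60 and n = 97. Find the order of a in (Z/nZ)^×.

96

By Lagrange's theorem, ord_97(60) divides φ(97) = 97 − 1 = 96 = 2^5 · 3.
Divisors of 96: 1, 2, 3, 4, 6, 8, 12, 16, 24, 32, 48, 96.
Evaluate successive powers at the divisors of 96:
60^1 ≡ 60 (mod 97)
60^2 ≡ 11 (mod 97)
60^3 ≡ 78 (mod 97)
60^4 ≡ 24 (mod 97)
60^6 ≡ 70 (mod 97)
60^8 ≡ 91 (mod 97)
60^12 ≡ 50 (mod 97)
60^16 ≡ 36 (mod 97)
60^24 ≡ 75 (mod 97)
60^32 ≡ 35 (mod 97)
60^48 ≡ 96 (mod 97)
60^96 ≡ 1 (mod 97) ✓
So ord_97(60) = 96.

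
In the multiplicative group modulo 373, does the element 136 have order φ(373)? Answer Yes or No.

φ(373) = 373 − 1 = 372 = 2^2 · 3 · 31.
It suffices to check that the order of 136 is not a proper divisor of 372: compute 136^(372/q) for q ∈ {2, 3, 31}.
136^186 ≡ 372 (mod 373)  [q = 2: ≢ 1 ✓]
136^124 ≡ 1 (mod 373)  [q = 3: ≡ 1 ✗]
136^12 ≡ 351 (mod 373)  [q = 31: ≢ 1 ✓]
Since 136^124 ≡ 1, the order of 136 divides 124 < 372, so 136 is not a primitive root.

No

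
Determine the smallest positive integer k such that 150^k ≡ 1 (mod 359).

179

Since 150 ∈ (Z/359Z)^×, its order divides φ(359) = 359 − 1 = 358 = 2 · 179.
Divisors of 358: 1, 2, 179, 358.
Check 150^d mod 359 for each divisor in increasing order:
150^1 ≡ 150
150^2 ≡ 242
150^179 ≡ 1
So ord_359(150) = 179.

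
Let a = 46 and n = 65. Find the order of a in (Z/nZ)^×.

12

Since 46 ∈ (Z/65Z)^×, its order divides φ(65) = φ(5·13) = (5−1)·(13−1) = 4·12 = 48 = 2^4 · 3.
Divisors of 48: 1, 2, 3, 4, 6, 8, 12, 16, 24, 48.
Compute 46^d (mod 65) for the divisors d until we hit 1:
46^1 ≡ 46 (mod 65)
46^2 ≡ 36 (mod 65)
46^3 ≡ 31 (mod 65)
46^4 ≡ 61 (mod 65)
46^6 ≡ 51 (mod 65)
46^8 ≡ 16 (mod 65)
46^12 ≡ 1 (mod 65) ✓
The smallest such exponent is 12, so the order of 46 is 12.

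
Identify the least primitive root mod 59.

2

φ(59) = 59 − 1 = 58 = 2 · 29.
Test candidates g = 2, 3, … against the prime factors q ∈ {2, 29} of φ(59): g is a generator iff g^(58/q) ≢ 1 for every such q.
g = 2: 2^29 ≡ 58; 2^2 ≡ 4 — none is 1, so 2 is a primitive root.
So 2 is the smallest generator of (Z/59Z)^×.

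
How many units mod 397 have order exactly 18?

φ(397) = 397 − 1 = 396 = 2^2 · 3^2 · 11.
Since (Z/397Z)^× is cyclic of order 396, the number of elements of order d is φ(d) when d | 396 and 0 otherwise.
18 = 2 · 3^2 divides 396, and φ(18) = 6.

6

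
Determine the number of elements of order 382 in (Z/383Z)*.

φ(383) = 383 − 1 = 382 = 2 · 191.
Since (Z/383Z)^× is cyclic of order 382, the number of elements of order d is φ(d) when d | 382 and 0 otherwise.
382 = 2 · 191 divides 382, and φ(382) = 190.

190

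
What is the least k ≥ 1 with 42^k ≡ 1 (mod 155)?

ord(42) | φ(155) = φ(5·31) = (5−1)·(31−1) = 4·30 = 120 = 2^3 · 3 · 5.
Divisors of 120: 1, 2, 3, 4, 5, 6, 8, 10, 12, 15, 20, 24, 30, 40, 60, 120.
Test each divisor d:
42^1 ≡ 42 (mod 155)
42^2 ≡ 59 (mod 155)
42^3 ≡ 153 (mod 155)
42^4 ≡ 71 (mod 155)
42^5 ≡ 37 (mod 155)
42^6 ≡ 4 (mod 155)
42^8 ≡ 81 (mod 155)
42^10 ≡ 129 (mod 155)
42^12 ≡ 16 (mod 155)
42^15 ≡ 123 (mod 155)
42^20 ≡ 56 (mod 155)
42^24 ≡ 101 (mod 155)
42^30 ≡ 94 (mod 155)
42^40 ≡ 36 (mod 155)
42^60 ≡ 1 (mod 155) ✓
Therefore the multiplicative order of 42 modulo 155 is 60.

60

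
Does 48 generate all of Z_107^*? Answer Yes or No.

φ(107) = 107 − 1 = 106 = 2 · 53.
An element g generates (Z/107Z)^× iff g^(106/q) ≢ 1 (mod 107) for each prime q ∈ {2, 53}.
48^53 ≡ 1 (mod 107)  [q = 2: ≡ 1 ✗]
48^2 ≡ 57 (mod 107)  [q = 53: ≢ 1 ✓]
Since 48^53 ≡ 1, the order of 48 divides 53 < 106, so 48 is not a primitive root.

No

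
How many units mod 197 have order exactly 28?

12

φ(197) = 197 − 1 = 196 = 2^2 · 7^2.
Since (Z/197Z)^× is cyclic of order 196, the number of elements of order d is φ(d) when d | 196 and 0 otherwise.
28 = 2^2 · 7 divides 196, and φ(28) = 12.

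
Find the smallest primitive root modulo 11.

φ(11) = 11 − 1 = 10 = 2 · 5.
Test candidates g = 2, 3, … against the prime factors q ∈ {2, 5} of φ(11): g is a generator iff g^(10/q) ≢ 1 for every such q.
g = 2: 2^5 ≡ 10; 2^2 ≡ 4 — none is 1, so 2 is a primitive root.
The smallest primitive root modulo 11 is 2.

2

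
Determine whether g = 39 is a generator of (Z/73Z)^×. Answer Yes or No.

Yes

φ(73) = 73 − 1 = 72 = 2^3 · 3^2.
An element g generates (Z/73Z)^× iff g^(72/q) ≢ 1 (mod 73) for each prime q ∈ {2, 3}.
39^36 ≡ 72 (mod 73)  [q = 2: ≢ 1 ✓]
39^24 ≡ 64 (mod 73)  [q = 3: ≢ 1 ✓]
Every test exponent gives a nontrivial residue, hence 39 generates the full group.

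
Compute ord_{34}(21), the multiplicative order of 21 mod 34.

4

By Lagrange's theorem, ord_34(21) divides φ(34) = φ(2)·φ(17) = 1·16 = 16 = 2^4.
Divisors of 16: 1, 2, 4, 8, 16.
Check 21^d mod 34 for each divisor in increasing order:
21^1 ≡ 21
21^2 ≡ 33
21^4 ≡ 1
Hence ord(21) = 4.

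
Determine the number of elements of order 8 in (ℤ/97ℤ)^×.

4

φ(97) = 97 − 1 = 96 = 2^5 · 3.
(Z/97Z)^× is cyclic (|G| = 96); a cyclic group of order m has exactly φ(d) elements of each order d | m, and none otherwise.
8 = 2^3 divides 96, and φ(8) = 4.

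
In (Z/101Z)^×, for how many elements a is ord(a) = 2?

1

φ(101) = 101 − 1 = 100 = 2^2 · 5^2.
In a cyclic group of order 100, there are φ(d) elements of order d for each divisor d of 100, and zero for non-divisors.
2 | 100, and φ(2) = 2 − 1 = 1.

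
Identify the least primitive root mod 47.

φ(47) = 47 − 1 = 46 = 2 · 23.
g is a primitive root iff g^(46/q) ≢ 1 (mod 47) for each prime q ∈ {2, 23}.
g = 2: 2^23 ≡ 1 — hits 1, so not a primitive root.
g = 3: 3^23 ≡ 1 — hits 1, so not a primitive root.
g = 4: 4^23 ≡ 1 — hits 1, so not a primitive root.
g = 5: 5^23 ≡ 46; 5^2 ≡ 25 — none is 1, so 5 is a primitive root.
Hence the least primitive root of 47 is 5.

5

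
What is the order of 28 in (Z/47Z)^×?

23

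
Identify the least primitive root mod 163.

φ(163) = 163 − 1 = 162 = 2 · 3^4.
g is a primitive root iff g^(162/q) ≢ 1 (mod 163) for each prime q ∈ {2, 3}.
g = 2: 2^81 ≡ 162; 2^54 ≡ 104 — none is 1, so 2 is a primitive root.
So 2 is the smallest generator of (Z/163Z)^×.

2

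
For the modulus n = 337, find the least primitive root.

φ(337) = 337 − 1 = 336 = 2^4 · 3 · 7.
g is a primitive root iff g^(336/q) ≢ 1 (mod 337) for each prime q ∈ {2, 3, 7}.
g = 2: 2^168 ≡ 1 — hits 1, so not a primitive root.
g = 3: 3^168 ≡ 1 — hits 1, so not a primitive root.
g = 4: 4^168 ≡ 1 — hits 1, so not a primitive root.
g = 5: 5^168 ≡ 336; 5^112 ≡ 1 — hits 1, so not a primitive root.
g = 6: 6^168 ≡ 1 — hits 1, so not a primitive root.
g = 7: 7^168 ≡ 1 — hits 1, so not a primitive root.
g = 8: 8^168 ≡ 1 — hits 1, so not a primitive root.
g = 9: 9^168 ≡ 1 — hits 1, so not a primitive root.
g = 10: 10^168 ≡ 336; 10^112 ≡ 128; 10^48 ≡ 175 — none is 1, so 10 is a primitive root.
The smallest primitive root modulo 337 is 10.

10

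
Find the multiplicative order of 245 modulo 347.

346

ord(245) | φ(347) = 347 − 1 = 346 = 2 · 173.
Divisors of 346: 1, 2, 173, 346.
Check 245^d mod 347 for each divisor in increasing order:
245^1 ≡ 245 (mod 347)
245^2 ≡ 341 (mod 347)
245^173 ≡ 346 (mod 347)
245^346 ≡ 1 (mod 347) ✓
Hence ord(245) = 346.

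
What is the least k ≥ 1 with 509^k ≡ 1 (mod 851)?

198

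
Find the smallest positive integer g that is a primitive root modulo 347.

φ(347) = 347 − 1 = 346 = 2 · 173.
g is a primitive root iff g^(346/q) ≢ 1 (mod 347) for each prime q ∈ {2, 173}.
g = 2: 2^173 ≡ 346; 2^2 ≡ 4 — none is 1, so 2 is a primitive root.
The smallest primitive root modulo 347 is 2.

2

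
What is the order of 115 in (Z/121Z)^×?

55

Since 115 ∈ (Z/121Z)^×, its order divides φ(121) = φ(11^2) = 11·(11−1) = 110 = 2 · 5 · 11.
Divisors of 110: 1, 2, 5, 10, 11, 22, 55, 110.
Test each divisor d:
115^1 ≡ 115 (mod 121)
115^2 ≡ 36 (mod 121)
115^5 ≡ 89 (mod 121)
115^10 ≡ 56 (mod 121)
115^11 ≡ 27 (mod 121)
115^22 ≡ 3 (mod 121)
115^55 ≡ 1 (mod 121) ✓
Hence ord(115) = 55.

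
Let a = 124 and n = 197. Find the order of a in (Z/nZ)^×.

196

Since 124 ∈ (Z/197Z)^×, its order divides φ(197) = 197 − 1 = 196 = 2^2 · 7^2.
Divisors of 196: 1, 2, 4, 7, 14, 28, 49, 98, 196.
Check 124^d mod 197 for each divisor in increasing order:
124^1 ≡ 124 (mod 197)
124^2 ≡ 10 (mod 197)
124^4 ≡ 100 (mod 197)
124^7 ≡ 87 (mod 197)
124^14 ≡ 83 (mod 197)
124^28 ≡ 191 (mod 197)
124^49 ≡ 14 (mod 197)
124^98 ≡ 196 (mod 197)
124^196 ≡ 1 (mod 197) ✓
Hence ord(124) = 196.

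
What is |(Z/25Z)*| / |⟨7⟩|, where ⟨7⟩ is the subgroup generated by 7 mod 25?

5

By Lagrange's theorem, ord_25(7) divides φ(25) = φ(5^2) = 5·(5−1) = 20 = 2^2 · 5.
Divisors of 20: 1, 2, 4, 5, 10, 20.
Evaluate successive powers at the divisors of 20:
7^1 ≡ 7
7^2 ≡ 24
7^4 ≡ 1
Thus |⟨7⟩| = ord(7) = 4.
[(Z/25Z)^× : ⟨7⟩] = 20/4 = 5.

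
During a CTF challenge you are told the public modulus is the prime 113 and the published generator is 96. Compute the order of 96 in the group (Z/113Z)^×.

112

ord(96) | φ(113) = 113 − 1 = 112 = 2^4 · 7.
Divisors of 112: 1, 2, 4, 7, 8, 14, 16, 28, 56, 112.
Check 96^d mod 113 for each divisor in increasing order:
96^1 ≡ 96 (mod 113)
96^2 ≡ 63 (mod 113)
96^4 ≡ 14 (mod 113)
96^7 ≡ 35 (mod 113)
96^8 ≡ 83 (mod 113)
96^14 ≡ 95 (mod 113)
96^16 ≡ 109 (mod 113)
96^28 ≡ 98 (mod 113)
96^56 ≡ 112 (mod 113)
96^112 ≡ 1 (mod 113) ✓
Hence ord(96) = 112.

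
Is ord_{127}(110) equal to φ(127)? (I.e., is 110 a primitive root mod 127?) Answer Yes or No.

Yes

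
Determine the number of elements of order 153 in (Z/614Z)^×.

φ(614) = φ(2)·φ(307) = 1·306 = 306 = 2 · 3^2 · 17.
Since (Z/614Z)^× is cyclic of order 306, the number of elements of order d is φ(d) when d | 306 and 0 otherwise.
153 = 3^2 · 17 divides 306, and φ(153) = 96.

96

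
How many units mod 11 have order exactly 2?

1

φ(11) = 11 − 1 = 10 = 2 · 5.
Since (Z/11Z)^× is cyclic of order 10, the number of elements of order d is φ(d) when d | 10 and 0 otherwise.
2 | 10, and φ(2) = 2 − 1 = 1.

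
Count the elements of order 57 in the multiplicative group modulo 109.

0

φ(109) = 109 − 1 = 108 = 2^2 · 3^3.
Since (Z/109Z)^× is cyclic of order 108, the number of elements of order d is φ(d) when d | 108 and 0 otherwise.
57 does not divide 108, so no element of (Z/109Z)^× has order 57.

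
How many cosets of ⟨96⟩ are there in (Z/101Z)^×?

The order of 96 must divide φ(101) = 101 − 1 = 100 = 2^2 · 5^2.
Divisors of 100: 1, 2, 4, 5, 10, 20, 25, 50, 100.
Test each divisor d:
96^1 ≡ 96 (mod 101)
96^2 ≡ 25 (mod 101)
96^4 ≡ 19 (mod 101)
96^5 ≡ 6 (mod 101)
96^10 ≡ 36 (mod 101)
96^20 ≡ 84 (mod 101)
96^25 ≡ 100 (mod 101)
96^50 ≡ 1 (mod 101) ✓
So ord_101(96) = 50, hence |⟨96⟩| = 50.
[(Z/101Z)^× : ⟨96⟩] = 100/50 = 2.

2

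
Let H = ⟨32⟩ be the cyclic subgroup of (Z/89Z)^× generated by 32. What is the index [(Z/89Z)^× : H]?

By Lagrange's theorem, ord_89(32) divides φ(89) = 89 − 1 = 88 = 2^3 · 11.
Divisors of 88: 1, 2, 4, 8, 11, 22, 44, 88.
Check 32^d mod 89 for each divisor in increasing order:
32^1 ≡ 32 (mod 89)
32^2 ≡ 45 (mod 89)
32^4 ≡ 67 (mod 89)
32^8 ≡ 39 (mod 89)
32^11 ≡ 1 (mod 89) ✓
So ord_89(32) = 11, hence |⟨32⟩| = 11.
[(Z/89Z)^× : ⟨32⟩] = 88/11 = 8.

8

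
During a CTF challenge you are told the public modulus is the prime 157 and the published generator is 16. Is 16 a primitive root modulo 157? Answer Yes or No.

No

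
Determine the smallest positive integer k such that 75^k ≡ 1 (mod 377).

The order of 75 must divide φ(377) = φ(13·29) = (13−1)·(29−1) = 12·28 = 336 = 2^4 · 3 · 7.
Divisors of 336: 1, 2, 3, 4, 6, 7, 8, 12, 14, 16, 21, 24, 28, 42, 48, 56, 84, 112, 168, 336.
Check 75^d mod 377 for each divisor in increasing order:
75^1 ≡ 75 (mod 377)
75^2 ≡ 347 (mod 377)
75^3 ≡ 12 (mod 377)
75^4 ≡ 146 (mod 377)
75^6 ≡ 144 (mod 377)
75^7 ≡ 244 (mod 377)
75^8 ≡ 204 (mod 377)
75^12 ≡ 1 (mod 377) ✓
So ord_377(75) = 12.

12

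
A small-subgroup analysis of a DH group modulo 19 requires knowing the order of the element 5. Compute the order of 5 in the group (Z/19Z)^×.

The order of 5 must divide φ(19) = 19 − 1 = 18 = 2 · 3^2.
Divisors of 18: 1, 2, 3, 6, 9, 18.
Evaluate successive powers at the divisors of 18:
5^1 ≡ 5
5^2 ≡ 6
5^3 ≡ 11
5^6 ≡ 7
5^9 ≡ 1
Hence ord(5) = 9.

9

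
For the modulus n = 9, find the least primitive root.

2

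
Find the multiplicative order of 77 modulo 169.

26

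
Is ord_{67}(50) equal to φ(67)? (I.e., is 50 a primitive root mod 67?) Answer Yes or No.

Yes

φ(67) = 67 − 1 = 66 = 2 · 3 · 11.
50 is a primitive root mod 67 iff 50^(φ(67)/q) ≢ 1 for every prime q | φ(67), i.e. q ∈ {2, 3, 11}.
50^33 ≡ 66 (mod 67)  [q = 2: ≢ 1 ✓]
50^22 ≡ 37 (mod 67)  [q = 3: ≢ 1 ✓]
50^6 ≡ 15 (mod 67)  [q = 11: ≢ 1 ✓]
None equal 1, so ord_67(50) = 66: 50 is a primitive root.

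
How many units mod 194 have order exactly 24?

φ(194) = φ(2)·φ(97) = 1·96 = 96 = 2^5 · 3.
(Z/194Z)^× is cyclic (|G| = 96); a cyclic group of order m has exactly φ(d) elements of each order d | m, and none otherwise.
24 = 2^3 · 3 divides 96, and φ(24) = 8.

8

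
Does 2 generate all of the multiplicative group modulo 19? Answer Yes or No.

φ(19) = 19 − 1 = 18 = 2 · 3^2.
2 is a primitive root mod 19 iff 2^(φ(19)/q) ≢ 1 for every prime q | φ(19), i.e. q ∈ {2, 3}.
2^9 ≡ 18 (mod 19)  [q = 2: ≢ 1 ✓]
2^6 ≡ 7 (mod 19)  [q = 3: ≢ 1 ✓]
Every test exponent gives a nontrivial residue, hence 2 generates the full group.

Yes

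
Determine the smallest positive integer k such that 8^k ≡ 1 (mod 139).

46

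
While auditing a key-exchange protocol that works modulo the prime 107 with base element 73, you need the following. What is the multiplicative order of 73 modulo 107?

106

By Lagrange's theorem, ord_107(73) divides φ(107) = 107 − 1 = 106 = 2 · 53.
Divisors of 106: 1, 2, 53, 106.
Check 73^d mod 107 for each divisor in increasing order:
73^1 ≡ 73 (mod 107)
73^2 ≡ 86 (mod 107)
73^53 ≡ 106 (mod 107)
73^106 ≡ 1 (mod 107) ✓
The smallest such exponent is 106, so the order of 73 is 106.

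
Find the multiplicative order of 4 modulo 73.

9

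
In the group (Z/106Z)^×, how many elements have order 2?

φ(106) = φ(2)·φ(53) = 1·52 = 52 = 2^2 · 13.
(Z/106Z)^× is cyclic (|G| = 52); a cyclic group of order m has exactly φ(d) elements of each order d | m, and none otherwise.
2 | 52, and φ(2) = 2 − 1 = 1.

1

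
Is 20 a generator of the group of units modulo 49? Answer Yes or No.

φ(49) = φ(7^2) = 7·(7−1) = 42 = 2 · 3 · 7.
20 is a primitive root mod 49 iff 20^(φ(49)/q) ≢ 1 for every prime q | φ(49), i.e. q ∈ {2, 3, 7}.
20^21 ≡ 48 (mod 49)  [q = 2: ≢ 1 ✓]
20^14 ≡ 1 (mod 49)  [q = 3: ≡ 1 ✗]
20^6 ≡ 22 (mod 49)  [q = 7: ≢ 1 ✓]
The check at q = 3 fails, so 20 generates a proper subgroup.

No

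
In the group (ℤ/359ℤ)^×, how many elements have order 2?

φ(359) = 359 − 1 = 358 = 2 · 179.
Since (Z/359Z)^× is cyclic of order 358, the number of elements of order d is φ(d) when d | 358 and 0 otherwise.
2 | 358, and φ(2) = 2 − 1 = 1.

1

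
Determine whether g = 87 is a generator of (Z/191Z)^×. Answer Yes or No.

φ(191) = 191 − 1 = 190 = 2 · 5 · 19.
An element g generates (Z/191Z)^× iff g^(190/q) ≢ 1 (mod 191) for each prime q ∈ {2, 5, 19}.
87^95 ≡ 190 (mod 191)  [q = 2: ≢ 1 ✓]
87^38 ≡ 49 (mod 191)  [q = 5: ≢ 1 ✓]
87^10 ≡ 6 (mod 191)  [q = 19: ≢ 1 ✓]
Every test exponent gives a nontrivial residue, hence 87 generates the full group.

Yes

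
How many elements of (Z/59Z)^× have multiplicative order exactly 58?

φ(59) = 59 − 1 = 58 = 2 · 29.
Since (Z/59Z)^× is cyclic of order 58, the number of elements of order d is φ(d) when d | 58 and 0 otherwise.
58 = 2 · 29 divides 58, and φ(58) = 28.

28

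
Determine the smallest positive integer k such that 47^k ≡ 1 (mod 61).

3

The order of 47 must divide φ(61) = 61 − 1 = 60 = 2^2 · 3 · 5.
Divisors of 60: 1, 2, 3, 4, 5, 6, 10, 12, 15, 20, 30, 60.
Evaluate successive powers at the divisors of 60:
47^1 ≡ 47
47^2 ≡ 13
47^3 ≡ 1
The smallest such exponent is 3, so the order of 47 is 3.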